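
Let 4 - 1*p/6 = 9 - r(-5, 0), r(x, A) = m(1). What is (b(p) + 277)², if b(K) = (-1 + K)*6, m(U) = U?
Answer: 16129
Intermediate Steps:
r(x, A) = 1
p = -24 (p = 24 - 6*(9 - 1*1) = 24 - 6*(9 - 1) = 24 - 6*8 = 24 - 48 = -24)
b(K) = -6 + 6*K
(b(p) + 277)² = ((-6 + 6*(-24)) + 277)² = ((-6 - 144) + 277)² = (-150 + 277)² = 127² = 16129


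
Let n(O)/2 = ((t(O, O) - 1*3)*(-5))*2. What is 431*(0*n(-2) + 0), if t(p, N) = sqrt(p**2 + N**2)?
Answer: 0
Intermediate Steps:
t(p, N) = sqrt(N**2 + p**2)
n(O) = 60 - 20*sqrt(2)*sqrt(O**2) (n(O) = 2*(((sqrt(O**2 + O**2) - 1*3)*(-5))*2) = 2*(((sqrt(2*O**2) - 3)*(-5))*2) = 2*(((sqrt(2)*sqrt(O**2) - 3)*(-5))*2) = 2*(((-3 + sqrt(2)*sqrt(O**2))*(-5))*2) = 2*((15 - 5*sqrt(2)*sqrt(O**2))*2) = 2*(30 - 10*sqrt(2)*sqrt(O**2)) = 60 - 20*sqrt(2)*sqrt(O**2))
431*(0*n(-2) + 0) = 431*(0*(60 - 20*sqrt(2)*sqrt((-2)**2)) + 0) = 431*(0*(60 - 20*sqrt(2)*sqrt(4)) + 0) = 431*(0*(60 - 20*sqrt(2)*2) + 0) = 431*(0*(60 - 40*sqrt(2)) + 0) = 431*(0 + 0) = 431*0 = 0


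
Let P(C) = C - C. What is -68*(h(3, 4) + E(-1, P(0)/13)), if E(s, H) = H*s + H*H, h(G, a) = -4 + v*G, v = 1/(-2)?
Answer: 374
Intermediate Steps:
P(C) = 0
v = -½ ≈ -0.50000
h(G, a) = -4 - G/2
E(s, H) = H² + H*s (E(s, H) = H*s + H² = H² + H*s)
-68*(h(3, 4) + E(-1, P(0)/13)) = -68*((-4 - ½*3) + (0/13)*(0/13 - 1)) = -68*((-4 - 3/2) + (0*(1/13))*(0*(1/13) - 1)) = -68*(-11/2 + 0*(0 - 1)) = -68*(-11/2 + 0*(-1)) = -68*(-11/2 + 0) = -68*(-11/2) = 374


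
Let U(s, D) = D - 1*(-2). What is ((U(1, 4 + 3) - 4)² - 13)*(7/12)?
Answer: 7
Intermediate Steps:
U(s, D) = 2 + D (U(s, D) = D + 2 = 2 + D)
((U(1, 4 + 3) - 4)² - 13)*(7/12) = (((2 + (4 + 3)) - 4)² - 13)*(7/12) = (((2 + 7) - 4)² - 13)*((1/12)*7) = ((9 - 4)² - 13)*(7/12) = (5² - 13)*(7/12) = (25 - 13)*(7/12) = 12*(7/12) = 7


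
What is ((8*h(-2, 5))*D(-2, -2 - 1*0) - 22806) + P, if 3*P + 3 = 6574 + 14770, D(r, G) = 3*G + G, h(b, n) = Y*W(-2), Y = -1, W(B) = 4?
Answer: -46309/3 ≈ -15436.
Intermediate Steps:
h(b, n) = -4 (h(b, n) = -1*4 = -4)
D(r, G) = 4*G
P = 21341/3 (P = -1 + (6574 + 14770)/3 = -1 + (⅓)*21344 = -1 + 21344/3 = 21341/3 ≈ 7113.7)
((8*h(-2, 5))*D(-2, -2 - 1*0) - 22806) + P = ((8*(-4))*(4*(-2 - 1*0)) - 22806) + 21341/3 = (-128*(-2 + 0) - 22806) + 21341/3 = (-128*(-2) - 22806) + 21341/3 = (-32*(-8) - 22806) + 21341/3 = (256 - 22806) + 21341/3 = -22550 + 21341/3 = -46309/3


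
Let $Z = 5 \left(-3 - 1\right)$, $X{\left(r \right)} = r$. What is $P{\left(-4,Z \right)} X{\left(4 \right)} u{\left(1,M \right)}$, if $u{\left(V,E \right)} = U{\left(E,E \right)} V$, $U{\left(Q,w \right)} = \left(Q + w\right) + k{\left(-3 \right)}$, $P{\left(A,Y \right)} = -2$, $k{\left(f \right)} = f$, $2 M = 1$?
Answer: $16$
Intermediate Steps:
$M = \frac{1}{2}$ ($M = \frac{1}{2} \cdot 1 = \frac{1}{2} \approx 0.5$)
$Z = -20$ ($Z = 5 \left(-4\right) = -20$)
$U{\left(Q,w \right)} = -3 + Q + w$ ($U{\left(Q,w \right)} = \left(Q + w\right) - 3 = -3 + Q + w$)
$u{\left(V,E \right)} = V \left(-3 + 2 E\right)$ ($u{\left(V,E \right)} = \left(-3 + E + E\right) V = \left(-3 + 2 E\right) V = V \left(-3 + 2 E\right)$)
$P{\left(-4,Z \right)} X{\left(4 \right)} u{\left(1,M \right)} = \left(-2\right) 4 \cdot 1 \left(-3 + 2 \cdot \frac{1}{2}\right) = - 8 \cdot 1 \left(-3 + 1\right) = - 8 \cdot 1 \left(-2\right) = \left(-8\right) \left(-2\right) = 16$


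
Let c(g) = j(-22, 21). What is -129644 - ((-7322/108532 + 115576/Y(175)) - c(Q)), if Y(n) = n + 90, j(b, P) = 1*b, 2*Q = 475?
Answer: -1870931493391/14380490 ≈ -1.3010e+5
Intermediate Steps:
Q = 475/2 (Q = (½)*475 = 475/2 ≈ 237.50)
j(b, P) = b
c(g) = -22
Y(n) = 90 + n
-129644 - ((-7322/108532 + 115576/Y(175)) - c(Q)) = -129644 - ((-7322/108532 + 115576/(90 + 175)) - 1*(-22)) = -129644 - ((-7322*1/108532 + 115576/265) + 22) = -129644 - ((-3661/54266 + 115576*(1/265)) + 22) = -129644 - ((-3661/54266 + 115576/265) + 22) = -129644 - (6270877051/14380490 + 22) = -129644 - 1*6587247831/14380490 = -129644 - 6587247831/14380490 = -1870931493391/14380490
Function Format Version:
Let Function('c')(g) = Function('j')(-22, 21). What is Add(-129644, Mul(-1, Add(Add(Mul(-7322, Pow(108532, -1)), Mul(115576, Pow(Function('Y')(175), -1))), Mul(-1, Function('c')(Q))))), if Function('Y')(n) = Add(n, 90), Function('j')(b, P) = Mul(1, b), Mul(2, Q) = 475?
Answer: Rational(-1870931493391, 14380490) ≈ -1.3010e+5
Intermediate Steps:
Q = Rational(475, 2) (Q = Mul(Rational(1, 2), 475) = Rational(475, 2) ≈ 237.50)
Function('j')(b, P) = b
Function('c')(g) = -22
Function('Y')(n) = Add(90, n)
Add(-129644, Mul(-1, Add(Add(Mul(-7322, Pow(108532, -1)), Mul(115576, Pow(Function('Y')(175), -1))), Mul(-1, Function('c')(Q))))) = Add(-129644, Mul(-1, Add(Add(Mul(-7322, Pow(108532, -1)), Mul(115576, Pow(Add(90, 175), -1))), Mul(-1, -22)))) = Add(-129644, Mul(-1, Add(Add(Mul(-7322, Rational(1, 108532)), Mul(115576, Pow(265, -1))), 22))) = Add(-129644, Mul(-1, Add(Add(Rational(-3661, 54266), Mul(115576, Rational(1, 265))), 22))) = Add(-129644, Mul(-1, Add(Add(Rational(-3661, 54266), Rational(115576, 265)), 22))) = Add(-129644, Mul(-1, Add(Rational(6270877051, 14380490), 22))) = Add(-129644, Mul(-1, Rational(6587247831, 14380490))) = Add(-129644, Rational(-6587247831, 14380490)) = Rational(-1870931493391, 14380490)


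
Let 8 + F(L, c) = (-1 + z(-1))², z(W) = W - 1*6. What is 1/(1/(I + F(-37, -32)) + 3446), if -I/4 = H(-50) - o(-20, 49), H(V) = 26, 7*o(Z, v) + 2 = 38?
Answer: 192/661625 ≈ 0.00029019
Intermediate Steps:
o(Z, v) = 36/7 (o(Z, v) = -2/7 + (⅐)*38 = -2/7 + 38/7 = 36/7)
z(W) = -6 + W (z(W) = W - 6 = -6 + W)
F(L, c) = 56 (F(L, c) = -8 + (-1 + (-6 - 1))² = -8 + (-1 - 7)² = -8 + (-8)² = -8 + 64 = 56)
I = -584/7 (I = -4*(26 - 1*36/7) = -4*(26 - 36/7) = -4*146/7 = -584/7 ≈ -83.429)
1/(1/(I + F(-37, -32)) + 3446) = 1/(1/(-584/7 + 56) + 3446) = 1/(1/(-192/7) + 3446) = 1/(-7/192 + 3446) = 1/(661625/192) = 192/661625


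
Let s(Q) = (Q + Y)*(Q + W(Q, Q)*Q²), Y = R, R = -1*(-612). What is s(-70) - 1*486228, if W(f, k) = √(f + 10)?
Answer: -524168 + 5311600*I*√15 ≈ -5.2417e+5 + 2.0572e+7*I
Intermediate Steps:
W(f, k) = √(10 + f)
R = 612
Y = 612
s(Q) = (612 + Q)*(Q + Q²*√(10 + Q)) (s(Q) = (Q + 612)*(Q + √(10 + Q)*Q²) = (612 + Q)*(Q + Q²*√(10 + Q)))
s(-70) - 1*486228 = -70*(612 - 70 + (-70)²*√(10 - 70) + 612*(-70)*√(10 - 70)) - 1*486228 = -70*(612 - 70 + 4900*√(-60) + 612*(-70)*√(-60)) - 486228 = -70*(612 - 70 + 4900*(2*I*√15) + 612*(-70)*(2*I*√15)) - 486228 = -70*(612 - 70 + 9800*I*√15 - 85680*I*√15) - 486228 = -70*(542 - 75880*I*√15) - 486228 = (-37940 + 5311600*I*√15) - 486228 = -524168 + 5311600*I*√15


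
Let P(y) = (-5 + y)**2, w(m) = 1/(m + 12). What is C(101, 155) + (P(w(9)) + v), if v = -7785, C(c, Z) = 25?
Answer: -3411344/441 ≈ -7735.5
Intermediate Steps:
w(m) = 1/(12 + m)
C(101, 155) + (P(w(9)) + v) = 25 + ((-5 + 1/(12 + 9))**2 - 7785) = 25 + ((-5 + 1/21)**2 - 7785) = 25 + ((-104/21)**2 - 7785) = 25 + (10816/441 - 7785) = 25 - 3422369/441 = -3411344/441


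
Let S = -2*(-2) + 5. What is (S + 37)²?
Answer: 2116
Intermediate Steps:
S = 9 (S = 4 + 5 = 9)
(S + 37)² = (9 + 37)² = 46² = 2116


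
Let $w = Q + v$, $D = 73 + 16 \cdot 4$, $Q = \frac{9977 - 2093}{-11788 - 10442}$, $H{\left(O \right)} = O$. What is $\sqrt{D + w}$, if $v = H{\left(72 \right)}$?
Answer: $\frac{\sqrt{318231095}}{1235} \approx 14.445$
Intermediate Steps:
$Q = - \frac{438}{1235}$ ($Q = \frac{7884}{-22230} = 7884 \left(- \frac{1}{22230}\right) = - \frac{438}{1235} \approx -0.35466$)
$v = 72$
$D = 137$ ($D = 73 + 64 = 137$)
$w = \frac{88482}{1235}$ ($w = - \frac{438}{1235} + 72 = \frac{88482}{1235} \approx 71.645$)
$\sqrt{D + w} = \sqrt{137 + \frac{88482}{1235}} = \sqrt{\frac{257677}{1235}} = \frac{\sqrt{318231095}}{1235}$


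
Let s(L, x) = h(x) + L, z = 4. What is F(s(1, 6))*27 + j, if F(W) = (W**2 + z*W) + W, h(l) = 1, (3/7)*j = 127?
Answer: 2023/3 ≈ 674.33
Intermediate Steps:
j = 889/3 (j = (7/3)*127 = 889/3 ≈ 296.33)
s(L, x) = 1 + L
F(W) = W**2 + 5*W (F(W) = (W**2 + 4*W) + W = W**2 + 5*W)
F(s(1, 6))*27 + j = ((1 + 1)*(5 + (1 + 1)))*27 + 889/3 = (2*(5 + 2))*27 + 889/3 = (2*7)*27 + 889/3 = 14*27 + 889/3 = 378 + 889/3 = 2023/3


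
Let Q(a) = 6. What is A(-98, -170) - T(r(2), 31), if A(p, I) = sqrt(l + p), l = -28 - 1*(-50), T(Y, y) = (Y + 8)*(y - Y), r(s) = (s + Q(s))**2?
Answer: 2376 + 2*I*sqrt(19) ≈ 2376.0 + 8.7178*I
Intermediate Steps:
r(s) = (6 + s)**2 (r(s) = (s + 6)**2 = (6 + s)**2)
T(Y, y) = (8 + Y)*(y - Y)
l = 22 (l = -28 + 50 = 22)
A(p, I) = sqrt(22 + p)
A(-98, -170) - T(r(2), 31) = sqrt(22 - 98) - (-((6 + 2)**2)**2 - 8*(6 + 2)**2 + 8*31 + (6 + 2)**2*31) = sqrt(-76) - (-(8**2)**2 - 8*8**2 + 248 + 8**2*31) = 2*I*sqrt(19) - (-1*64**2 - 8*64 + 248 + 64*31) = 2*I*sqrt(19) - (-1*4096 - 512 + 248 + 1984) = 2*I*sqrt(19) - (-4096 - 512 + 248 + 1984) = 2*I*sqrt(19) - 1*(-2376) = 2*I*sqrt(19) + 2376 = 2376 + 2*I*sqrt(19)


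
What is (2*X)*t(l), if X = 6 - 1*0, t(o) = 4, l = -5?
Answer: 48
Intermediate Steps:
X = 6 (X = 6 + 0 = 6)
(2*X)*t(l) = (2*6)*4 = 12*4 = 48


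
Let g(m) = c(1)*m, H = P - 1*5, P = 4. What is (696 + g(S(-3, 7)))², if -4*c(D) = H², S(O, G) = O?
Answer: 7767369/16 ≈ 4.8546e+5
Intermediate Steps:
H = -1 (H = 4 - 1*5 = 4 - 5 = -1)
c(D) = -¼ (c(D) = -¼*(-1)² = -¼*1 = -¼)
g(m) = -m/4
(696 + g(S(-3, 7)))² = (696 - ¼*(-3))² = (696 + ¾)² = (2787/4)² = 7767369/16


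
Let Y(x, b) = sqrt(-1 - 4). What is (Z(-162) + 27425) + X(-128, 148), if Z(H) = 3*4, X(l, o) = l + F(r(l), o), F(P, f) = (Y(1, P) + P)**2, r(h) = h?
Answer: 43688 - 256*I*sqrt(5) ≈ 43688.0 - 572.43*I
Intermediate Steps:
Y(x, b) = I*sqrt(5) (Y(x, b) = sqrt(-5) = I*sqrt(5))
F(P, f) = (P + I*sqrt(5))**2 (F(P, f) = (I*sqrt(5) + P)**2 = (P + I*sqrt(5))**2)
X(l, o) = l + (l + I*sqrt(5))**2
Z(H) = 12
(Z(-162) + 27425) + X(-128, 148) = (12 + 27425) + (-128 + (-128 + I*sqrt(5))**2) = 27437 + (-128 + (-128 + I*sqrt(5))**2) = 27309 + (-128 + I*sqrt(5))**2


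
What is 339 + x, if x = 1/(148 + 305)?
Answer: 153568/453 ≈ 339.00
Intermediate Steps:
x = 1/453 ≈ 0.0022075
339 + x = 339 + 1/453 = 153568/453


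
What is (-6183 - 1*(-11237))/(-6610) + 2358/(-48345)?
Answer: -8664067/10652015 ≈ -0.81337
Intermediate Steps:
(-6183 - 1*(-11237))/(-6610) + 2358/(-48345) = (-6183 + 11237)*(-1/6610) + 2358*(-1/48345) = 5054*(-1/6610) - 786/16115 = -2527/3305 - 786/16115 = -8664067/10652015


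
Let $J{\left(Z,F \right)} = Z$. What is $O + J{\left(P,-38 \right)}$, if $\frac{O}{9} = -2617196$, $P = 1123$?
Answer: $-23553641$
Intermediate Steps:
$O = -23554764$ ($O = 9 \left(-2617196\right) = -23554764$)
$O + J{\left(P,-38 \right)} = -23554764 + 1123 = -23553641$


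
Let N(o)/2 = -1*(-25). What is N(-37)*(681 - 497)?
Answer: 9200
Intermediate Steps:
N(o) = 50 (N(o) = 2*(-1*(-25)) = 2*25 = 50)
N(-37)*(681 - 497) = 50*(681 - 497) = 50*184 = 9200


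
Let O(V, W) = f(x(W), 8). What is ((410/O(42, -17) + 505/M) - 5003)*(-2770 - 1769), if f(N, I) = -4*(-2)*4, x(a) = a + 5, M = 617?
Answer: 223568676489/9872 ≈ 2.2647e+7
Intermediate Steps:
x(a) = 5 + a
f(N, I) = 32 (f(N, I) = 8*4 = 32)
O(V, W) = 32
((410/O(42, -17) + 505/M) - 5003)*(-2770 - 1769) = ((410/32 + 505/617) - 5003)*(-2770 - 1769) = ((410*(1/32) + 505*(1/617)) - 5003)*(-4539) = ((205/16 + 505/617) - 5003)*(-4539) = (134565/9872 - 5003)*(-4539) = -49255051/9872*(-4539) = 223568676489/9872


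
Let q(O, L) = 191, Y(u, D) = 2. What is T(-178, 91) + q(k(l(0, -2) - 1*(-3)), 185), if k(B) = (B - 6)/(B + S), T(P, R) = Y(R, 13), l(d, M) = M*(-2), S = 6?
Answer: 193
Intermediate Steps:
l(d, M) = -2*M
T(P, R) = 2
k(B) = (-6 + B)/(6 + B) (k(B) = (B - 6)/(B + 6) = (-6 + B)/(6 + B))
T(-178, 91) + q(k(l(0, -2) - 1*(-3)), 185) = 2 + 191 = 193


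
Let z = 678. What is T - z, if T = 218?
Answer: -460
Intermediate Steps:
T - z = 218 - 1*678 = 218 - 678 = -460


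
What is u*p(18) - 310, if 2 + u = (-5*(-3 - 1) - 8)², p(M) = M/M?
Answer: -168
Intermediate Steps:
p(M) = 1
u = 142 (u = -2 + (-5*(-3 - 1) - 8)² = -2 + (-5*(-4) - 8)² = -2 + (20 - 8)² = -2 + 12² = -2 + 144 = 142)
u*p(18) - 310 = 142*1 - 310 = 142 - 310 = -168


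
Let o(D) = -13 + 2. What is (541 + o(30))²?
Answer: 280900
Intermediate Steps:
o(D) = -11
(541 + o(30))² = (541 - 11)² = 530² = 280900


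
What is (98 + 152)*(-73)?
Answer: -18250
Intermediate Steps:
(98 + 152)*(-73) = 250*(-73) = -18250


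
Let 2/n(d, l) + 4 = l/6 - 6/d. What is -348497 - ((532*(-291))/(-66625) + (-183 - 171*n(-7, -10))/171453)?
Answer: -134024553306014312/384576222875 ≈ -3.4850e+5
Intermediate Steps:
n(d, l) = 2/(-4 - 6/d + l/6) (n(d, l) = 2/(-4 + (l/6 - 6/d)) = 2/(-4 + (-6/d + l/6)) = 2/(-4 - 6/d + l/6))
-348497 - ((532*(-291))/(-66625) + (-183 - 171*n(-7, -10))/171453) = -348497 - ((532*(-291))/(-66625) + (-183 - 2052*(-7)/(-36 - 24*(-7) - 7*(-10)))/171453) = -348497 - (-154812*(-1/66625) + (-183 - 2052*(-7)/(-36 + 168 + 70))*(1/171453)) = -348497 - (154812/66625 + (-183 - 2052*(-7)/202)*(1/171453)) = -348497 - (154812/66625 + (-183 - 171*(-42/101))*(1/171453)) = -348497 - (154812/66625 + (-183 + 7182/101)*(1/171453)) = -348497 - (154812/66625 - 11301/101*1/171453) = -348497 - (154812/66625 - 3767/5772251) = -348497 - 1*893362745437/384576222875 = -348497 - 893362745437/384576222875 = -134024553306014312/384576222875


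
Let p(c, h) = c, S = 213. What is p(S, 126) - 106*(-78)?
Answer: 8481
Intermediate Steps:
p(S, 126) - 106*(-78) = 213 - 106*(-78) = 213 + 8268 = 8481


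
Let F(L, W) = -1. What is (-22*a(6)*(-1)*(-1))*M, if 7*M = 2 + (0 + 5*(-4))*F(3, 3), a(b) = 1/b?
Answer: -242/21 ≈ -11.524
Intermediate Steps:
a(b) = 1/b
M = 22/7 (M = (2 + (0 + 5*(-4))*(-1))/7 = (2 + (0 - 20)*(-1))/7 = (2 - 20*(-1))/7 = (2 + 20)/7 = (1/7)*22 = 22/7 ≈ 3.1429)
(-22*a(6)*(-1)*(-1))*M = -22*-1/6*(-1)*(22/7) = -22*(1/6)*(-1)*(-1)*(22/7) = -(-11)*(-1)/3*(22/7) = -22*1/6*(22/7) = -11/3*22/7 = -242/21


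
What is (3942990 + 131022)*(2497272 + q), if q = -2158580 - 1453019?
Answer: -4539781569924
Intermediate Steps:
q = -3611599
(3942990 + 131022)*(2497272 + q) = (3942990 + 131022)*(2497272 - 3611599) = 4074012*(-1114327) = -4539781569924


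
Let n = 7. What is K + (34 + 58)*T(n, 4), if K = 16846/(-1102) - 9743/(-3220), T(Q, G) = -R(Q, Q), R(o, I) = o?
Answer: -1164351347/1774220 ≈ -656.26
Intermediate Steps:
T(Q, G) = -Q
K = -21753667/1774220 (K = 16846*(-1/1102) - 9743*(-1/3220) = -8423/551 + 9743/3220 = -21753667/1774220 ≈ -12.261)
K + (34 + 58)*T(n, 4) = -21753667/1774220 + (34 + 58)*(-1*7) = -21753667/1774220 + 92*(-7) = -21753667/1774220 - 644 = -1164351347/1774220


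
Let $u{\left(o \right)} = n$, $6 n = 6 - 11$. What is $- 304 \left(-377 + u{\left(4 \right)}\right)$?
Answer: $\frac{344584}{3} \approx 1.1486 \cdot 10^{5}$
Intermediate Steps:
$n = - \frac{5}{6}$ ($n = \frac{6 - 11}{6} = \frac{1}{6} \left(-5\right) = - \frac{5}{6} \approx -0.83333$)
$u{\left(o \right)} = - \frac{5}{6}$
$- 304 \left(-377 + u{\left(4 \right)}\right) = - 304 \left(-377 - \frac{5}{6}\right) = \left(-304\right) \left(- \frac{2267}{6}\right) = \frac{344584}{3}$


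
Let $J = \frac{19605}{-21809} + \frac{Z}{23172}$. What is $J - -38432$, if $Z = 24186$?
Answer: $\frac{3236999588225}{84226358} \approx 38432.0$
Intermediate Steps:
$J = \frac{12197569}{84226358}$ ($J = \frac{19605}{-21809} + \frac{24186}{23172} = 19605 \left(- \frac{1}{21809}\right) + 24186 \cdot \frac{1}{23172} = - \frac{19605}{21809} + \frac{4031}{3862} = \frac{12197569}{84226358} \approx 0.14482$)
$J - -38432 = \frac{12197569}{84226358} - -38432 = \frac{12197569}{84226358} + 38432 = \frac{3236999588225}{84226358}$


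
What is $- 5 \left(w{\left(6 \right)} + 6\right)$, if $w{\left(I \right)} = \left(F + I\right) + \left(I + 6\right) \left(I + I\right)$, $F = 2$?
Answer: $-790$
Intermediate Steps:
$w{\left(I \right)} = 2 + I + 2 I \left(6 + I\right)$ ($w{\left(I \right)} = \left(2 + I\right) + \left(I + 6\right) \left(I + I\right) = \left(2 + I\right) + \left(6 + I\right) 2 I = \left(2 + I\right) + 2 I \left(6 + I\right) = 2 + I + 2 I \left(6 + I\right)$)
$- 5 \left(w{\left(6 \right)} + 6\right) = - 5 \left(\left(2 + 2 \cdot 6^{2} + 13 \cdot 6\right) + 6\right) = - 5 \left(\left(2 + 2 \cdot 36 + 78\right) + 6\right) = - 5 \left(\left(2 + 72 + 78\right) + 6\right) = - 5 \left(152 + 6\right) = \left(-5\right) 158 = -790$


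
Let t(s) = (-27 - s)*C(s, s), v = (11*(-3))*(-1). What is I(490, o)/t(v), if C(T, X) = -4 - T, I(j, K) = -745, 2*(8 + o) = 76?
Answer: -149/444 ≈ -0.33559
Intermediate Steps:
o = 30 (o = -8 + (½)*76 = -8 + 38 = 30)
v = 33 (v = -33*(-1) = 33)
t(s) = (-27 - s)*(-4 - s)
I(490, o)/t(v) = -745*1/((4 + 33)*(27 + 33)) = -745/(37*60) = -745/2220 = -745*1/2220 = -149/444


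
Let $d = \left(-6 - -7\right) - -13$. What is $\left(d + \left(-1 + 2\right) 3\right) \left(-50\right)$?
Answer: $-850$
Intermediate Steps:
$d = 14$ ($d = \left(-6 + 7\right) + 13 = 1 + 13 = 14$)
$\left(d + \left(-1 + 2\right) 3\right) \left(-50\right) = \left(14 + \left(-1 + 2\right) 3\right) \left(-50\right) = \left(14 + 1 \cdot 3\right) \left(-50\right) = \left(14 + 3\right) \left(-50\right) = 17 \left(-50\right) = -850$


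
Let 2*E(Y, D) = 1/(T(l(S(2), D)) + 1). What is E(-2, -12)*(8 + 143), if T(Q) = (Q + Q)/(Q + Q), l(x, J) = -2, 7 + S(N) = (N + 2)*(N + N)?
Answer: 151/4 ≈ 37.750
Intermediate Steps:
S(N) = -7 + 2*N*(2 + N) (S(N) = -7 + (N + 2)*(N + N) = -7 + (2 + N)*(2*N) = -7 + 2*N*(2 + N))
T(Q) = 1 (T(Q) = (2*Q)/((2*Q)) = (2*Q)*(1/(2*Q)) = 1)
E(Y, D) = 1/4 (E(Y, D) = 1/(2*(1 + 1)) = (1/2)/2 = (1/2)*(1/2) = 1/4)
E(-2, -12)*(8 + 143) = (8 + 143)/4 = (1/4)*151 = 151/4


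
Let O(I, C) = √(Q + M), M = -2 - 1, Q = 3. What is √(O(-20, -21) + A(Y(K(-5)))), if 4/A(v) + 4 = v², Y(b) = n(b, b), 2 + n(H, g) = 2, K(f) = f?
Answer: I ≈ 1.0*I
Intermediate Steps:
n(H, g) = 0 (n(H, g) = -2 + 2 = 0)
M = -3
Y(b) = 0
O(I, C) = 0 (O(I, C) = √(3 - 3) = √0 = 0)
A(v) = 4/(-4 + v²)
√(O(-20, -21) + A(Y(K(-5)))) = √(0 + 4/(-4 + 0²)) = √(0 + 4/(-4 + 0)) = √(0 + 4/(-4)) = √(0 + 4*(-¼)) = √(0 - 1) = √(-1) = I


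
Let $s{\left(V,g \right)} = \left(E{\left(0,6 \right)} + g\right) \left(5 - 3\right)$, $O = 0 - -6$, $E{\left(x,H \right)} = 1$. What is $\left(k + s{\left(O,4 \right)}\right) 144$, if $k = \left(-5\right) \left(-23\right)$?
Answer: $18000$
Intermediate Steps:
$O = 6$ ($O = 0 + 6 = 6$)
$s{\left(V,g \right)} = 2 + 2 g$ ($s{\left(V,g \right)} = \left(1 + g\right) \left(5 - 3\right) = \left(1 + g\right) 2 = 2 + 2 g$)
$k = 115$
$\left(k + s{\left(O,4 \right)}\right) 144 = \left(115 + \left(2 + 2 \cdot 4\right)\right) 144 = \left(115 + \left(2 + 8\right)\right) 144 = \left(115 + 10\right) 144 = 125 \cdot 144 = 18000$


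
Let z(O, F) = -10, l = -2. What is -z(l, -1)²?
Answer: -100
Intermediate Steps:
-z(l, -1)² = -1*(-10)² = -1*100 = -100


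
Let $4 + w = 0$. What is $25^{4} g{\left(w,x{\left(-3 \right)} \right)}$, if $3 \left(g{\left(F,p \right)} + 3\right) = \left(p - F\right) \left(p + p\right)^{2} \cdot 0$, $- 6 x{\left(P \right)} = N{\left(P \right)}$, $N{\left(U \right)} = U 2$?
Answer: $-1171875$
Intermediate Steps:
$w = -4$ ($w = -4 + 0 = -4$)
$N{\left(U \right)} = 2 U$
$x{\left(P \right)} = - \frac{P}{3}$ ($x{\left(P \right)} = - \frac{2 P}{6} = - \frac{P}{3}$)
$g{\left(F,p \right)} = -3$ ($g{\left(F,p \right)} = -3 + \frac{\left(p - F\right) \left(p + p\right)^{2} \cdot 0}{3} = -3 + \frac{\left(p - F\right) \left(2 p\right)^{2} \cdot 0}{3} = -3 + \frac{\left(p - F\right) 4 p^{2} \cdot 0}{3} = -3 + \frac{4 p^{2} \left(p - F\right) 0}{3} = -3 + \frac{1}{3} \cdot 0 = -3 + 0 = -3$)
$25^{4} g{\left(w,x{\left(-3 \right)} \right)} = 25^{4} \left(-3\right) = 390625 \left(-3\right) = -1171875$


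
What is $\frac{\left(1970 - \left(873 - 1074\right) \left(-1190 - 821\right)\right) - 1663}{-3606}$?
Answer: $\frac{201952}{1803} \approx 112.01$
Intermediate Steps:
$\frac{\left(1970 - \left(873 - 1074\right) \left(-1190 - 821\right)\right) - 1663}{-3606} = \left(\left(1970 - \left(-201\right) \left(-2011\right)\right) - 1663\right) \left(- \frac{1}{3606}\right) = \left(\left(1970 - 404211\right) - 1663\right) \left(- \frac{1}{3606}\right) = \left(-402241 - 1663\right) \left(- \frac{1}{3606}\right) = \left(-403904\right) \left(- \frac{1}{3606}\right) = \frac{201952}{1803}$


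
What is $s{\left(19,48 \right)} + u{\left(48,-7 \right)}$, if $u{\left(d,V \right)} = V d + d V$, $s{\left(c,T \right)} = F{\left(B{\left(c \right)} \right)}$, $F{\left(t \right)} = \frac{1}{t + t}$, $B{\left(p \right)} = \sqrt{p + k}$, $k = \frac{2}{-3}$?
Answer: $-672 + \frac{\sqrt{165}}{110} \approx -671.88$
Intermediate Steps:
$k = - \frac{2}{3}$ ($k = 2 \left(- \frac{1}{3}\right) = - \frac{2}{3} \approx -0.66667$)
$B{\left(p \right)} = \sqrt{- \frac{2}{3} + p}$ ($B{\left(p \right)} = \sqrt{p - \frac{2}{3}} = \sqrt{- \frac{2}{3} + p}$)
$F{\left(t \right)} = \frac{1}{2 t}$
$s{\left(c,T \right)} = \frac{3}{2 \sqrt{-6 + 9 c}}$ ($s{\left(c,T \right)} = \frac{1}{2 \frac{\sqrt{-6 + 9 c}}{3}} = \frac{3 \frac{1}{\sqrt{-6 + 9 c}}}{2} = \frac{3}{2 \sqrt{-6 + 9 c}}$)
$u{\left(d,V \right)} = 2 V d$ ($u{\left(d,V \right)} = V d + V d = 2 V d$)
$s{\left(19,48 \right)} + u{\left(48,-7 \right)} = \frac{\sqrt{3}}{2 \sqrt{-2 + 3 \cdot 19}} + 2 \left(-7\right) 48 = \frac{\sqrt{3}}{2 \sqrt{-2 + 57}} - 672 = \frac{\sqrt{3}}{2 \sqrt{55}} - 672 = \frac{\sqrt{3} \frac{\sqrt{55}}{55}}{2} - 672 = \frac{\sqrt{165}}{110} - 672 = -672 + \frac{\sqrt{165}}{110}$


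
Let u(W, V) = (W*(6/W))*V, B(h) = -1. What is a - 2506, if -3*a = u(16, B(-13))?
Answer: -2504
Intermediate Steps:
u(W, V) = 6*V
a = 2 (a = -2*(-1) = -⅓*(-6) = 2)
a - 2506 = 2 - 2506 = -2504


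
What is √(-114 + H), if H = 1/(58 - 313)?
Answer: I*√7413105/255 ≈ 10.677*I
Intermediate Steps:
H = -1/255 (H = 1/(-255) = -1/255 ≈ -0.0039216)
√(-114 + H) = √(-114 - 1/255) = √(-29071/255) = I*√7413105/255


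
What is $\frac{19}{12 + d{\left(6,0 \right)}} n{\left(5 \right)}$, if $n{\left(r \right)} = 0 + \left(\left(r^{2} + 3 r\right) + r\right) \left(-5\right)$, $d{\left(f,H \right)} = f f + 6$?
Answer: $- \frac{475}{6} \approx -79.167$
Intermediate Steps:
$d{\left(f,H \right)} = 6 + f^{2}$ ($d{\left(f,H \right)} = f^{2} + 6 = 6 + f^{2}$)
$n{\left(r \right)} = - 20 r - 5 r^{2}$ ($n{\left(r \right)} = 0 + \left(r^{2} + 4 r\right) \left(-5\right) = 0 - \left(5 r^{2} + 20 r\right) = - 20 r - 5 r^{2}$)
$\frac{19}{12 + d{\left(6,0 \right)}} n{\left(5 \right)} = \frac{19}{12 + \left(6 + 6^{2}\right)} \left(\left(-5\right) 5 \left(4 + 5\right)\right) = \frac{19}{12 + \left(6 + 36\right)} \left(\left(-5\right) 5 \cdot 9\right) = \frac{19}{12 + 42} \left(-225\right) = \frac{19}{54} \left(-225\right) = - \frac{475}{6}$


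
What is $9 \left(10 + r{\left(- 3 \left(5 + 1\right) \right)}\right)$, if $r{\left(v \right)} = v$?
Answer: $-72$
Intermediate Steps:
$9 \left(10 + r{\left(- 3 \left(5 + 1\right) \right)}\right) = 9 \left(10 - 3 \left(5 + 1\right)\right) = 9 \left(10 - 18\right) = 9 \left(-8\right) = -72$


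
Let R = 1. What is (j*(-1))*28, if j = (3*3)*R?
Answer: -252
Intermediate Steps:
j = 9 (j = (3*3)*1 = 9*1 = 9)
(j*(-1))*28 = (9*(-1))*28 = -9*28 = -252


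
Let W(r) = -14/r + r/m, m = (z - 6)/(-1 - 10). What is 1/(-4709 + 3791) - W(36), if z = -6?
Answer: -14969/459 ≈ -32.612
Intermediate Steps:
m = 12/11 (m = (-6 - 6)/(-1 - 10) = -12/(-11) = -12*(-1/11) = 12/11 ≈ 1.0909)
W(r) = -14/r + 11*r/12 (W(r) = -14/r + r/(12/11) = -14/r + r*(11/12) = -14/r + 11*r/12)
1/(-4709 + 3791) - W(36) = 1/(-4709 + 3791) - (-14/36 + (11/12)*36) = 1/(-918) - (-14*1/36 + 33) = -1/918 - (-7/18 + 33) = -1/918 - 1*587/18 = -1/918 - 587/18 = -14969/459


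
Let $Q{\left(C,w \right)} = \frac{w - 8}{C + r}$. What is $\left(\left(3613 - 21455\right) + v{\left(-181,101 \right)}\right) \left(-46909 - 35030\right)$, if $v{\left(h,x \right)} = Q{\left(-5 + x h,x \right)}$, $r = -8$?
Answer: $\frac{8915008020633}{6098} \approx 1.462 \cdot 10^{9}$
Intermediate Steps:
$Q{\left(C,w \right)} = \frac{-8 + w}{-8 + C}$ ($Q{\left(C,w \right)} = \frac{w - 8}{C - 8} = \frac{-8 + w}{-8 + C}$)
$v{\left(h,x \right)} = \frac{-8 + x}{-13 + h x}$ ($v{\left(h,x \right)} = \frac{-8 + x}{-8 + \left(-5 + x h\right)} = \frac{-8 + x}{-8 + \left(-5 + h x\right)} = \frac{-8 + x}{-13 + h x}$)
$\left(\left(3613 - 21455\right) + v{\left(-181,101 \right)}\right) \left(-46909 - 35030\right) = \left(\left(3613 - 21455\right) + \frac{-8 + 101}{-13 - 18281}\right) \left(-46909 - 35030\right) = \left(\left(3613 - 21455\right) + \frac{1}{-13 - 18281} \cdot 93\right) \left(-81939\right) = \left(-17842 + \frac{1}{-18294} \cdot 93\right) \left(-81939\right) = \left(-17842 - \frac{31}{6098}\right) \left(-81939\right) = \left(- \frac{108800547}{6098}\right) \left(-81939\right) = \frac{8915008020633}{6098}$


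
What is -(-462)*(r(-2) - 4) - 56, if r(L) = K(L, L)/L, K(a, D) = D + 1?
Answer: -1673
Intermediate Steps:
K(a, D) = 1 + D
r(L) = (1 + L)/L
-(-462)*(r(-2) - 4) - 56 = -(-462)*((1 - 2)/(-2) - 4) - 56 = -(-462)*(-1/2*(-1) - 4) - 56 = -(-462)*(1/2 - 4) - 56 = -(-462)*(-7)/2 - 56 = -154*21/2 - 56 = -1617 - 56 = -1673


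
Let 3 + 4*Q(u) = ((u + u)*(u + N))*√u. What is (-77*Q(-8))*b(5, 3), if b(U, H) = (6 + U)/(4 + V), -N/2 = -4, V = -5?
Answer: -2541/4 ≈ -635.25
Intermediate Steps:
N = 8 (N = -2*(-4) = 8)
Q(u) = -¾ + u^(3/2)*(8 + u)/2 (Q(u) = -¾ + (((u + u)*(u + 8))*√u)/4 = -¾ + (((2*u)*(8 + u))*√u)/4 = -¾ + ((2*u*(8 + u))*√u)/4 = -¾ + (2*u^(3/2)*(8 + u))/4 = -¾ + u^(3/2)*(8 + u)/2)
b(U, H) = -6 - U (b(U, H) = (6 + U)/(4 - 5) = (6 + U)/(-1) = (6 + U)*(-1) = -6 - U)
(-77*Q(-8))*b(5, 3) = (-77*(-¾ + (-8)^(5/2)/2 + 4*(-8)^(3/2)))*(-6 - 1*5) = (-77*(-¾ + (128*I*√2)/2 + 4*(-16*I*√2)))*(-6 - 5) = -77*(-¾ + 64*I*√2 - 64*I*√2)*(-11) = -77*(-¾)*(-11) = (231/4)*(-11) = -2541/4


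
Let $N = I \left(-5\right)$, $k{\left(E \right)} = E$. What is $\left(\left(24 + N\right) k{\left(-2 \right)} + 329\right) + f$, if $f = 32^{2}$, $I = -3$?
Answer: $1275$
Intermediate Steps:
$N = 15$ ($N = \left(-3\right) \left(-5\right) = 15$)
$f = 1024$
$\left(\left(24 + N\right) k{\left(-2 \right)} + 329\right) + f = \left(\left(24 + 15\right) \left(-2\right) + 329\right) + 1024 = \left(39 \left(-2\right) + 329\right) + 1024 = \left(-78 + 329\right) + 1024 = 251 + 1024 = 1275$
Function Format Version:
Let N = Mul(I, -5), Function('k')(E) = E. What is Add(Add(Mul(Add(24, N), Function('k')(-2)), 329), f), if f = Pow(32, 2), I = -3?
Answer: 1275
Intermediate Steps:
N = 15 (N = Mul(-3, -5) = 15)
f = 1024
Add(Add(Mul(Add(24, N), Function('k')(-2)), 329), f) = Add(Add(Mul(Add(24, 15), -2), 329), 1024) = Add(Add(Mul(39, -2), 329), 1024) = Add(Add(-78, 329), 1024) = Add(251, 1024) = 1275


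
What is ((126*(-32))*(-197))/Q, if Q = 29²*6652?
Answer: 198576/1398583 ≈ 0.14198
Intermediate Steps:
Q = 5594332 (Q = 841*6652 = 5594332)
((126*(-32))*(-197))/Q = ((126*(-32))*(-197))/5594332 = -4032*(-197)*(1/5594332) = 794304*(1/5594332) = 198576/1398583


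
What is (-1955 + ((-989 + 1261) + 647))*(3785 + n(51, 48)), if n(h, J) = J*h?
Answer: -6457388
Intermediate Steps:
(-1955 + ((-989 + 1261) + 647))*(3785 + n(51, 48)) = (-1955 + ((-989 + 1261) + 647))*(3785 + 48*51) = (-1955 + (272 + 647))*(3785 + 2448) = (-1955 + 919)*6233 = -1036*6233 = -6457388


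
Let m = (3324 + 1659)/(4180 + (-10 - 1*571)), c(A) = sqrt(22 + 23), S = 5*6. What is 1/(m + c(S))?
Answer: -5977939/186015252 + 12952801*sqrt(5)/186015252 ≈ 0.12357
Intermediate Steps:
S = 30
c(A) = 3*sqrt(5) (c(A) = sqrt(45) = 3*sqrt(5))
m = 4983/3599 (m = 4983/(4180 + (-10 - 571)) = 4983/(4180 - 581) = 4983/3599 ≈ 1.3846)
1/(m + c(S)) = 1/(4983/3599 + 3*sqrt(5))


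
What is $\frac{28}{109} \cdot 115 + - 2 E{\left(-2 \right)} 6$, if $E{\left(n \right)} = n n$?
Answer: $- \frac{2012}{109} \approx -18.459$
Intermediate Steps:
$E{\left(n \right)} = n^{2}$
$\frac{28}{109} \cdot 115 + - 2 E{\left(-2 \right)} 6 = \frac{28}{109} \cdot 115 + - 2 \left(-2\right)^{2} \cdot 6 = 28 \cdot \frac{1}{109} \cdot 115 + \left(-2\right) 4 \cdot 6 = \frac{28}{109} \cdot 115 - 48 = \frac{3220}{109} - 48 = - \frac{2012}{109}$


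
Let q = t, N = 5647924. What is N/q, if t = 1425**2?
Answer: 5647924/2030625 ≈ 2.7814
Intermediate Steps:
t = 2030625
q = 2030625
N/q = 5647924/2030625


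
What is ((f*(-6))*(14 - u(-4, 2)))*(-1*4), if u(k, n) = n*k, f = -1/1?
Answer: -528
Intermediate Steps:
f = -1 (f = -1*1 = -1)
u(k, n) = k*n
((f*(-6))*(14 - u(-4, 2)))*(-1*4) = ((-1*(-6))*(14 - (-4)*2))*(-1*4) = (6*(14 - 1*(-8)))*(-4) = (6*(14 + 8))*(-4) = (6*22)*(-4) = 132*(-4) = -528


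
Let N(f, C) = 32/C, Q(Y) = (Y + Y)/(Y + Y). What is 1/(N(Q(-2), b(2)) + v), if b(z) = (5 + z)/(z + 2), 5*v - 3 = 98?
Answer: 35/1347 ≈ 0.025984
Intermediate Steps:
v = 101/5 (v = ⅗ + (⅕)*98 = ⅗ + 98/5 = 101/5 ≈ 20.200)
Q(Y) = 1 (Q(Y) = (2*Y)/((2*Y)) = (2*Y)*(1/(2*Y)) = 1)
b(z) = (5 + z)/(2 + z)
1/(N(Q(-2), b(2)) + v) = 1/(32/(((5 + 2)/(2 + 2))) + 101/5) = 1/(32/((7/4)) + 101/5) = 1/(32/(((¼)*7)) + 101/5) = 1/(32/(7/4) + 101/5) = 1/(32*(4/7) + 101/5) = 1/(128/7 + 101/5) = 1/(1347/35) = 35/1347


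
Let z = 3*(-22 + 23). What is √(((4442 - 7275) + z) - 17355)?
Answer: I*√20185 ≈ 142.07*I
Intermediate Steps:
z = 3 (z = 3*1 = 3)
√(((4442 - 7275) + z) - 17355) = √(((4442 - 7275) + 3) - 17355) = √((-2833 + 3) - 17355) = √(-2830 - 17355) = √(-20185) = I*√20185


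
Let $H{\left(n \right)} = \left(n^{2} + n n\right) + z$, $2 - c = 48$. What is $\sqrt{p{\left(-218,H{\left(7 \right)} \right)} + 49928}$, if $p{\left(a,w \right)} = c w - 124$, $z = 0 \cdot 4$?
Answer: $4 \sqrt{2831} \approx 212.83$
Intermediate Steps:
$z = 0$
$c = -46$ ($c = 2 - 48 = -46$)
$H{\left(n \right)} = 2 n^{2}$ ($H{\left(n \right)} = \left(n^{2} + n n\right) + 0 = \left(n^{2} + n^{2}\right) + 0 = 2 n^{2} + 0 = 2 n^{2}$)
$p{\left(a,w \right)} = -124 - 46 w$ ($p{\left(a,w \right)} = - 46 w - 124 = -124 - 46 w$)
$\sqrt{p{\left(-218,H{\left(7 \right)} \right)} + 49928} = \sqrt{\left(-124 - 46 \cdot 2 \cdot 7^{2}\right) + 49928} = \sqrt{\left(-124 - 46 \cdot 2 \cdot 49\right) + 49928} = \sqrt{\left(-124 - 4508\right) + 49928} = \sqrt{-4632 + 49928} = \sqrt{45296} = 4 \sqrt{2831}$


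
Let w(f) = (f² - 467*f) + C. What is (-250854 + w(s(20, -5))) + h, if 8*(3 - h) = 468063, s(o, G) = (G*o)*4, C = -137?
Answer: 298433/8 ≈ 37304.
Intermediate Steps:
s(o, G) = 4*G*o
h = -468039/8 (h = 3 - ⅛*468063 = 3 - 468063/8 = -468039/8 ≈ -58505.)
w(f) = -137 + f² - 467*f (w(f) = (f² - 467*f) - 137 = -137 + f² - 467*f)
(-250854 + w(s(20, -5))) + h = (-250854 + (-137 + (4*(-5)*20)² - 1868*(-5)*20)) - 468039/8 = (-250854 + (-137 + (-400)² - 467*(-400))) - 468039/8 = (-250854 + (-137 + 160000 + 186800)) - 468039/8 = (-250854 + 346663) - 468039/8 = 95809 - 468039/8 = 298433/8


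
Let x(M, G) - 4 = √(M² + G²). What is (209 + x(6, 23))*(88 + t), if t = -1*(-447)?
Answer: 113955 + 535*√565 ≈ 1.2667e+5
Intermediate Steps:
t = 447
x(M, G) = 4 + √(G² + M²) (x(M, G) = 4 + √(M² + G²) = 4 + √(G² + M²))
(209 + x(6, 23))*(88 + t) = (209 + (4 + √(23² + 6²)))*(88 + 447) = (209 + (4 + √(529 + 36)))*535 = (209 + (4 + √565))*535 = (213 + √565)*535 = 113955 + 535*√565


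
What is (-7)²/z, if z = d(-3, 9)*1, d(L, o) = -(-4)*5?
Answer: 49/20 ≈ 2.4500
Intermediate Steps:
d(L, o) = 20 (d(L, o) = -2*(-10) = 20)
z = 20 (z = 20*1 = 20)
(-7)²/z = (-7)²/20 = 49*(1/20) = 49/20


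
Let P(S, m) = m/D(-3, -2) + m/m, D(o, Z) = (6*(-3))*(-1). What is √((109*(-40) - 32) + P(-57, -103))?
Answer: I*√158282/6 ≈ 66.308*I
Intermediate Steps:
D(o, Z) = 18 (D(o, Z) = -18*(-1) = 18)
P(S, m) = 1 + m/18 (P(S, m) = m/18 + m/m = m*(1/18) + 1 = m/18 + 1 = 1 + m/18)
√((109*(-40) - 32) + P(-57, -103)) = √((109*(-40) - 32) + (1 + (1/18)*(-103))) = √((-4360 - 32) + (1 - 103/18)) = √(-4392 - 85/18) = √(-79141/18) = I*√158282/6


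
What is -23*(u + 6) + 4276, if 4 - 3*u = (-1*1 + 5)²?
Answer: 4230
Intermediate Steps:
u = -4 (u = 4/3 - (-1*1 + 5)²/3 = 4/3 - (-1 + 5)²/3 = 4/3 - ⅓*4² = 4/3 - ⅓*16 = 4/3 - 16/3 = -4)
-23*(u + 6) + 4276 = -23*(-4 + 6) + 4276 = -23*2 + 4276 = -46 + 4276 = 4230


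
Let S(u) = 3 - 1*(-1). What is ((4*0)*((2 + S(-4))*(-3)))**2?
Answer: 0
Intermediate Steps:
S(u) = 4 (S(u) = 3 + 1 = 4)
((4*0)*((2 + S(-4))*(-3)))**2 = ((4*0)*((2 + 4)*(-3)))**2 = (0*(6*(-3)))**2 = (0*(-18))**2 = 0**2 = 0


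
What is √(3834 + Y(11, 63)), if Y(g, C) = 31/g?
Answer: √464255/11 ≈ 61.942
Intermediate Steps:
√(3834 + Y(11, 63)) = √(3834 + 31/11) = √(42205/11) = √464255/11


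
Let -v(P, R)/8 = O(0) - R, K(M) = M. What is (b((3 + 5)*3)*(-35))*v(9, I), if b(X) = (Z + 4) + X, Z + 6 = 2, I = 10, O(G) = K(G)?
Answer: -67200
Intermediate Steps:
O(G) = G
Z = -4 (Z = -6 + 2 = -4)
b(X) = X (b(X) = (-4 + 4) + X = 0 + X = X)
v(P, R) = 8*R (v(P, R) = -8*(0 - R) = -(-8)*R = 8*R)
(b((3 + 5)*3)*(-35))*v(9, I) = (((3 + 5)*3)*(-35))*(8*10) = ((8*3)*(-35))*80 = (24*(-35))*80 = -840*80 = -67200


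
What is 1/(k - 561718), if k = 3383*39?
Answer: -1/429781 ≈ -2.3268e-6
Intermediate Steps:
k = 131937
1/(k - 561718) = 1/(131937 - 561718) = 1/(-429781) = -1/429781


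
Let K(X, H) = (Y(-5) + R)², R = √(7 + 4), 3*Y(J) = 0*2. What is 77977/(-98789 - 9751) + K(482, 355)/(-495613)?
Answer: -38647608841/53793835020 ≈ -0.71844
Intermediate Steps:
Y(J) = 0 (Y(J) = (0*2)/3 = (⅓)*0 = 0)
R = √11 ≈ 3.3166
K(X, H) = 11 (K(X, H) = (0 + √11)² = (√11)² = 11)
77977/(-98789 - 9751) + K(482, 355)/(-495613) = 77977/(-98789 - 9751) + 11/(-495613) = 77977/(-108540) + 11*(-1/495613) = 77977*(-1/108540) - 11/495613 = -77977/108540 - 11/495613 = -38647608841/53793835020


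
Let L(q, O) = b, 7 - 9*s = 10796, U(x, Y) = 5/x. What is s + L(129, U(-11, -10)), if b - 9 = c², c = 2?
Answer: -10672/9 ≈ -1185.8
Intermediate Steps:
s = -10789/9 (s = 7/9 - ⅑*10796 = 7/9 - 10796/9 = -10789/9 ≈ -1198.8)
b = 13 (b = 9 + 2² = 9 + 4 = 13)
L(q, O) = 13
s + L(129, U(-11, -10)) = -10789/9 + 13 = -10672/9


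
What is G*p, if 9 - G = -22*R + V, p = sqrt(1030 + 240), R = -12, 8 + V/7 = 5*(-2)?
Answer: -129*sqrt(1270) ≈ -4597.2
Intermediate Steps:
V = -126 (V = -56 + 7*(5*(-2)) = -56 + 7*(-10) = -56 - 70 = -126)
p = sqrt(1270) ≈ 35.637
G = -129 (G = 9 - (-22*(-12) - 126) = 9 - (264 - 126) = 9 - 1*138 = 9 - 138 = -129)
G*p = -129*sqrt(1270)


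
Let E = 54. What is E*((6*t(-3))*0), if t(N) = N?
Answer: 0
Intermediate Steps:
E*((6*t(-3))*0) = 54*((6*(-3))*0) = 54*(-18*0) = 54*0 = 0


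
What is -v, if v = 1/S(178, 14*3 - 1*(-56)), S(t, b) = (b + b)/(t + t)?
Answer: -89/49 ≈ -1.8163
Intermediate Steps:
S(t, b) = b/t (S(t, b) = (2*b)/((2*t)) = (2*b)*(1/(2*t)) = b/t)
v = 89/49 (v = 1/((14*3 - 1*(-56))/178) = 1/((42 + 56)*(1/178)) = 1/(98*(1/178)) = 1/(49/89) = 89/49 ≈ 1.8163)
-v = -1*89/49 = -89/49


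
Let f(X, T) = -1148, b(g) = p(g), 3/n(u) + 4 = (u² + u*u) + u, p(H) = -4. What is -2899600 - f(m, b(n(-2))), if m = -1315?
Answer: -2898452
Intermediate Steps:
n(u) = 3/(-4 + u + 2*u²) (n(u) = 3/(-4 + ((u² + u*u) + u)) = 3/(-4 + ((u² + u²) + u)) = 3/(-4 + (2*u² + u)) = 3/(-4 + (u + 2*u²)) = 3/(-4 + u + 2*u²))
b(g) = -4
-2899600 - f(m, b(n(-2))) = -2899600 - 1*(-1148) = -2899600 + 1148 = -2898452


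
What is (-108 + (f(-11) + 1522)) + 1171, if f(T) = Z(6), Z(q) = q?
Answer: 2591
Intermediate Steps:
f(T) = 6
(-108 + (f(-11) + 1522)) + 1171 = (-108 + (6 + 1522)) + 1171 = (-108 + 1528) + 1171 = 1420 + 1171 = 2591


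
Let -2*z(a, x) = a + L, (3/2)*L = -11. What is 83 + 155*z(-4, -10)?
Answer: 2884/3 ≈ 961.33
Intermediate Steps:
L = -22/3 (L = (⅔)*(-11) = -22/3 ≈ -7.3333)
z(a, x) = 11/3 - a/2 (z(a, x) = -(a - 22/3)/2 = -(-22/3 + a)/2 = 11/3 - a/2)
83 + 155*z(-4, -10) = 83 + 155*(11/3 - ½*(-4)) = 83 + 155*(11/3 + 2) = 83 + 155*(17/3) = 83 + 2635/3 = 2884/3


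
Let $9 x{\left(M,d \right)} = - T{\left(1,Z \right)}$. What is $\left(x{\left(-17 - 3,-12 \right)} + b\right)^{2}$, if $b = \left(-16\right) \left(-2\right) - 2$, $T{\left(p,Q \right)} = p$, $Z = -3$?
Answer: $\frac{72361}{81} \approx 893.35$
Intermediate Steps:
$x{\left(M,d \right)} = - \frac{1}{9}$ ($x{\left(M,d \right)} = \frac{\left(-1\right) 1}{9} = \frac{1}{9} \left(-1\right) = - \frac{1}{9}$)
$b = 30$ ($b = 32 - 2 = 30$)
$\left(x{\left(-17 - 3,-12 \right)} + b\right)^{2} = \left(- \frac{1}{9} + 30\right)^{2} = \left(\frac{269}{9}\right)^{2} = \frac{72361}{81}$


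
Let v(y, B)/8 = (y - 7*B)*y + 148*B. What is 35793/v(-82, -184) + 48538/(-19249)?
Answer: -49663433153/19422087008 ≈ -2.5571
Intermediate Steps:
v(y, B) = 1184*B + 8*y*(y - 7*B) (v(y, B) = 8*((y - 7*B)*y + 148*B) = 8*(y*(y - 7*B) + 148*B) = 8*(148*B + y*(y - 7*B)) = 1184*B + 8*y*(y - 7*B))
35793/v(-82, -184) + 48538/(-19249) = 35793/(8*(-82)² + 1184*(-184) - 56*(-184)*(-82)) + 48538/(-19249) = 35793/(8*6724 - 217856 - 844928) + 48538*(-1/19249) = 35793/(53792 - 217856 - 844928) - 48538/19249 = 35793/(-1008992) - 48538/19249 = 35793*(-1/1008992) - 48538/19249 = -35793/1008992 - 48538/19249 = -49663433153/19422087008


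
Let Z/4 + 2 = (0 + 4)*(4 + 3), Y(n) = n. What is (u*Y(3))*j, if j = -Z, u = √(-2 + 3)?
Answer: -312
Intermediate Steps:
u = 1 (u = √1 = 1)
Z = 104 (Z = -8 + 4*((0 + 4)*(4 + 3)) = -8 + 4*(4*7) = -8 + 4*28 = -8 + 112 = 104)
j = -104 (j = -1*104 = -104)
(u*Y(3))*j = (1*3)*(-104) = 3*(-104) = -312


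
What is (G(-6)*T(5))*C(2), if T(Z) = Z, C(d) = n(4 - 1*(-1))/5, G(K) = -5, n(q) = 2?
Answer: -10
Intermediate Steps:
C(d) = ⅖ (C(d) = 2/5 = 2*(⅕) = ⅖)
(G(-6)*T(5))*C(2) = -5*5*(⅖) = -25*⅖ = -10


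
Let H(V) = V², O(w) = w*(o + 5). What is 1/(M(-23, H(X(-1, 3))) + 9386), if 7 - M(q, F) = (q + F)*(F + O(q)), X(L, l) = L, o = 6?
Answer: 1/3849 ≈ 0.00025981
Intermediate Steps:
O(w) = 11*w (O(w) = w*(6 + 5) = w*11 = 11*w)
M(q, F) = 7 - (F + q)*(F + 11*q) (M(q, F) = 7 - (q + F)*(F + 11*q) = 7 - (F + q)*(F + 11*q))
1/(M(-23, H(X(-1, 3))) + 9386) = 1/((7 - ((-1)²)² - 11*(-23)² - 12*(-1)²*(-23)) + 9386) = 1/((7 - 1*1² - 11*529 - 12*1*(-23)) + 9386) = 1/((7 - 1*1 - 5819 + 276) + 9386) = 1/((7 - 1 - 5819 + 276) + 9386) = 1/(-5537 + 9386) = 1/3849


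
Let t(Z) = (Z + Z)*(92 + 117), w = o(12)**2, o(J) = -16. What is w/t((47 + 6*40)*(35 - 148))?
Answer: -128/6778079 ≈ -1.8884e-5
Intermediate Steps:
w = 256 (w = (-16)**2 = 256)
t(Z) = 418*Z (t(Z) = (2*Z)*209 = 418*Z)
w/t((47 + 6*40)*(35 - 148)) = 256/((418*((47 + 6*40)*(35 - 148)))) = 256/((418*((47 + 240)*(-113)))) = 256/((418*(287*(-113)))) = 256/((418*(-32431))) = 256/(-13556158) = 256*(-1/13556158) = -128/6778079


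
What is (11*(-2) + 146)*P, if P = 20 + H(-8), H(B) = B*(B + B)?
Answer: 18352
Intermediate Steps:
H(B) = 2*B² (H(B) = B*(2*B) = 2*B²)
P = 148 (P = 20 + 2*(-8)² = 20 + 2*64 = 20 + 128 = 148)
(11*(-2) + 146)*P = (11*(-2) + 146)*148 = (-22 + 146)*148 = 124*148 = 18352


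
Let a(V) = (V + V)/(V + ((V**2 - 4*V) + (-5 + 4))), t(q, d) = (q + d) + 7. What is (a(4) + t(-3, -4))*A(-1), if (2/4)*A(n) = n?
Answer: -16/3 ≈ -5.3333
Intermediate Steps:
A(n) = 2*n
t(q, d) = 7 + d + q (t(q, d) = (d + q) + 7 = 7 + d + q)
a(V) = 2*V/(-1 + V**2 - 3*V) (a(V) = (2*V)/(V + ((V**2 - 4*V) - 1)) = (2*V)/(V + (-1 + V**2 - 4*V)) = (2*V)/(-1 + V**2 - 3*V) = 2*V/(-1 + V**2 - 3*V))
(a(4) + t(-3, -4))*A(-1) = (2*4/(-1 + 4**2 - 3*4) + (7 - 4 - 3))*(2*(-1)) = (2*4/(-1 + 16 - 12) + 0)*(-2) = (2*4/3 + 0)*(-2) = (2*4*(1/3) + 0)*(-2) = (8/3 + 0)*(-2) = (8/3)*(-2) = -16/3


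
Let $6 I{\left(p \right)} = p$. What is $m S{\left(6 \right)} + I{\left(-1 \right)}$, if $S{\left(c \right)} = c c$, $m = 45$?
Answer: $\frac{9719}{6} \approx 1619.8$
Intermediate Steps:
$S{\left(c \right)} = c^{2}$
$I{\left(p \right)} = \frac{p}{6}$
$m S{\left(6 \right)} + I{\left(-1 \right)} = 45 \cdot 6^{2} + \frac{1}{6} \left(-1\right) = 45 \cdot 36 - \frac{1}{6} = 1620 - \frac{1}{6} = \frac{9719}{6}$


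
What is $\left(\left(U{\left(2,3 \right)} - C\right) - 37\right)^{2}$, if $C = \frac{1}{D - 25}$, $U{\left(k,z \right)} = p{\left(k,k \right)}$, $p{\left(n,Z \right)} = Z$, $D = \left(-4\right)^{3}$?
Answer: $\frac{9696996}{7921} \approx 1224.2$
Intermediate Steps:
$D = -64$
$U{\left(k,z \right)} = k$
$C = - \frac{1}{89}$ ($C = \frac{1}{-64 - 25} = \frac{1}{-89} = - \frac{1}{89} \approx -0.011236$)
$\left(\left(U{\left(2,3 \right)} - C\right) - 37\right)^{2} = \left(\left(2 - - \frac{1}{89}\right) - 37\right)^{2} = \left(\left(2 + \frac{1}{89}\right) - 37\right)^{2} = \left(\frac{179}{89} - 37\right)^{2} = \left(- \frac{3114}{89}\right)^{2} = \frac{9696996}{7921}$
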